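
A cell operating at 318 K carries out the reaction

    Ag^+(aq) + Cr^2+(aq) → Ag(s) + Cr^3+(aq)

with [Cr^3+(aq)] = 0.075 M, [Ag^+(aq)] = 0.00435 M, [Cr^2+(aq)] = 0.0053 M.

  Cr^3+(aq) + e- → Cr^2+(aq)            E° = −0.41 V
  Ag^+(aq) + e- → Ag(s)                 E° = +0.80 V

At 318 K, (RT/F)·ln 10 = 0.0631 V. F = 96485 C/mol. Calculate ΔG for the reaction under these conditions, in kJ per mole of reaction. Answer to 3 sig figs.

−95.4 kJ/mol

The standard cell potential is +0.80 − (−0.41) = +1.21 V, with n = 1 electron in the balanced equation.
Q = [Cr^3+(aq)] / ([Ag^+(aq)]·[Cr^2+(aq)]) = 3.25×10^3, so log Q = 3.512 and E = +1.21 − (0.0631/1)(3.512) = +0.9884 V.
Then ΔG = −nFE = −1 × 96485 × +0.9884 J/mol = −95.4 kJ/mol.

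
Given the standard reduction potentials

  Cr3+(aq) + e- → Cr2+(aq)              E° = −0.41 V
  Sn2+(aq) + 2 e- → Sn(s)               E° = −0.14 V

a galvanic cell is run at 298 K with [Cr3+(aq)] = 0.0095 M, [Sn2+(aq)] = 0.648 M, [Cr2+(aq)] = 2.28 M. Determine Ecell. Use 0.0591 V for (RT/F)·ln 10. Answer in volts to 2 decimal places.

+0.41 V

The Sn²⁺/Sn couple has the more positive E°, so it is the cathode; Cr³⁺/Cr²⁺ is the anode.
The standard potential is −0.14 − (−0.41) = +0.27 V and the balanced reaction transfers n = 2 electrons.
For the overall reaction Sn2+(aq) + 2 Cr2+(aq) → Sn(s) + 2 Cr3+(aq), Q = [Cr3+(aq)]^2 / ([Sn2+(aq)]·[Cr2+(aq)]^2) = 2.68×10^−5, giving log Q = −4.572.
By the Nernst equation, E = +0.27 − (0.0591/2)·(−4.572) = +0.41 V.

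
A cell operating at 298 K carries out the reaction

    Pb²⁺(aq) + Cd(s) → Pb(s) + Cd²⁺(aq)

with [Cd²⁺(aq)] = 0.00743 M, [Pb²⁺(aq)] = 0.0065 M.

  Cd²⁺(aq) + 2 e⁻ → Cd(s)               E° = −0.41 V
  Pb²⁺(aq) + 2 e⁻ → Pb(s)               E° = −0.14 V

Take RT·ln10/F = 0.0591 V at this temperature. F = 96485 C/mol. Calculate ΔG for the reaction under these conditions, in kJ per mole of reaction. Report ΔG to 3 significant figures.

−51.8 kJ/mol

The standard cell potential is −0.14 − (−0.41) = +0.27 V, with n = 2 electrons in the balanced equation.
Here Q = [Cd²⁺(aq)] / [Pb²⁺(aq)] = 1.14 (log Q = 0.058), giving E = +0.27 − (0.0591/2)·(0.058) = +0.2683 V.
Then ΔG = −nFE = −2 × 96485 × +0.2683 J/mol = −51.8 kJ/mol.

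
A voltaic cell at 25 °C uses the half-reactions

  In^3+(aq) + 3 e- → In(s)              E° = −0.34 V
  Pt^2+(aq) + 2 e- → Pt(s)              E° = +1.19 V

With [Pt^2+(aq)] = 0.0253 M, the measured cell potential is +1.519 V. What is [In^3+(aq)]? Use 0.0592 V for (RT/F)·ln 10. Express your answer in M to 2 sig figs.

The Pt²⁺/Pt couple has the larger reduction potential, so it is the cathode: E°cell = +1.19 − (−0.34) = +1.53 V and n = 6.
Rearranging E = E° − (0.0592/n)·log Q gives log Q = 6(+1.53 − (+1.519))/0.0592 = 1.115.
For 3 Pt^2+(aq) + 2 In(s) → 3 Pt(s) + 2 In^3+(aq), the reaction quotient is Q = [In^3+(aq)]^2 / [Pt^2+(aq)]^3.
Solving for the unknown gives log [In^3+(aq)] = −1.838, so [In^3+(aq)] ≈ 0.015 M.

0.015 M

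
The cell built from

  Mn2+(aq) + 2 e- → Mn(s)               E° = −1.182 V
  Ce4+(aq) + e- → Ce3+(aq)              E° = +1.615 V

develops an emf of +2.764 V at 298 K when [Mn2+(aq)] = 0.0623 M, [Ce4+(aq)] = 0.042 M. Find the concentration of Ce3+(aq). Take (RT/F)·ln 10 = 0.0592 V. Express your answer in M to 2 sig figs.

With Ce⁴⁺/Ce³⁺ at the cathode and Mn²⁺/Mn at the anode, E°cell = +1.615 − (−1.182) = +2.797 V (n = 2).
Since E = E° − (0.0592/n)·log Q, log Q = n(E° − E)/0.0592 = 1.115.
The balanced reaction is 2 Ce4+(aq) + Mn(s) → 2 Ce3+(aq) + Mn2+(aq), so Q = ([Ce3+(aq)]^2·[Mn2+(aq)]) / [Ce4+(aq)]^2.
Solving for the unknown gives log [Ce3+(aq)] = −0.216, so [Ce3+(aq)] ≈ 0.61 M.

0.61 M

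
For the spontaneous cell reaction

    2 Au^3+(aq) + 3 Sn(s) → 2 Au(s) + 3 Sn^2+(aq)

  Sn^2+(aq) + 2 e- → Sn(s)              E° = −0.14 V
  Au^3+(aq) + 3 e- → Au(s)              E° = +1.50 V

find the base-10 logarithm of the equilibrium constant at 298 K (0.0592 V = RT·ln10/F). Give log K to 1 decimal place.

log K = 166.2

The Au³⁺/Au couple is reduced (cathode); E°cell = +1.50 − (−0.14) = +1.64 V with n = 6.
At equilibrium E = 0, so log K = nE°cell / 0.0592 = (6)(+1.64) / 0.0592 = 166.2.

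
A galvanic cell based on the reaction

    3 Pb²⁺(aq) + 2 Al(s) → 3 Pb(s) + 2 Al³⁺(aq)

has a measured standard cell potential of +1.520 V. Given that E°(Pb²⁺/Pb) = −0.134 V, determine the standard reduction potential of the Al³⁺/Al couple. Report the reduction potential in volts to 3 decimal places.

−1.654 V

In the reaction as written the Pb²⁺/Pb couple is reduced (cathode) and Al³⁺/Al is oxidized (anode), so E°cell = E°(Pb²⁺/Pb) − E°(Al³⁺/Al).
E°(Al³⁺/Al) = E°(cathode) − E°cell = −0.134 − (+1.520) = −1.654 V.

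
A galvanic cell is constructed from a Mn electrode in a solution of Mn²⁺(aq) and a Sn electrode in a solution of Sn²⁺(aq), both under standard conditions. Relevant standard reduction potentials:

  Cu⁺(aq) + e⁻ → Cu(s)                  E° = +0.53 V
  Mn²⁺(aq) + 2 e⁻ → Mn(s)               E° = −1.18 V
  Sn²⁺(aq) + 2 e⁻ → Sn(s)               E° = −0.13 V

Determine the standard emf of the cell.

+1.05 V

Of the two couples in this cell, the one with the more positive reduction potential is reduced at the cathode: here that is Sn²⁺/Sn (−0.13 V); Mn²⁺/Mn (−1.18 V) is the anode.
E°cell = E°(cathode) − E°(anode) = −0.13 − (−1.18) = +1.05 V.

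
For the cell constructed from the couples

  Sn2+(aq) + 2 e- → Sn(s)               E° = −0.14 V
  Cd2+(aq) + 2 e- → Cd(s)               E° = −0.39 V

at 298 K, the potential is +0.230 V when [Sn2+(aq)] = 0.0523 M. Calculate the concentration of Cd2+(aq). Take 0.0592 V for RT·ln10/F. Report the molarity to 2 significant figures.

0.25 M

With Sn²⁺/Sn at the cathode and Cd²⁺/Cd at the anode, E°cell = −0.14 − (−0.39) = +0.25 V (n = 2).
From the Nernst equation, log Q = n(E° − E)/0.0592 = 2·(+0.25 − (+0.230))/0.0592 = 0.676.
The balanced reaction is Sn2+(aq) + Cd(s) → Sn(s) + Cd2+(aq), so Q = [Cd2+(aq)] / [Sn2+(aq)].
Substituting the known concentrations and solving, log [Cd2+(aq)] = −0.605 and [Cd2+(aq)] = 0.25 M.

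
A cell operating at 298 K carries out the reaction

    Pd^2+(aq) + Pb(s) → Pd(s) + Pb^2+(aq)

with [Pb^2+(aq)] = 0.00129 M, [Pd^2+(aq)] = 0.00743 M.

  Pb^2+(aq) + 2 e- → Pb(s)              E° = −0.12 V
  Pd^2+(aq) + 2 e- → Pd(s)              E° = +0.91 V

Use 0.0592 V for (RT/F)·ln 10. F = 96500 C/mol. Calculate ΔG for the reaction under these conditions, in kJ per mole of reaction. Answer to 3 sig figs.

−203 kJ/mol

The standard cell potential is +0.91 − (−0.12) = +1.03 V, with n = 2 electrons in the balanced equation.
Here Q = [Pb^2+(aq)] / [Pd^2+(aq)] = 0.174 (log Q = −0.760), giving E = +1.03 − (0.0592/2)·(−0.760) = +1.0525 V.
Then ΔG = −nFE = −2 × 96500 × +1.0525 J/mol = −203 kJ/mol.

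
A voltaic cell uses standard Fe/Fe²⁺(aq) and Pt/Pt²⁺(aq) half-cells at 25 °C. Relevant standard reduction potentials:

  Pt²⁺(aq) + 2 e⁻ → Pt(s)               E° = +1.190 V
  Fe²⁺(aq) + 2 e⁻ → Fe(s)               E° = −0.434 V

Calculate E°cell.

+1.624 V

The Pt²⁺/Pt couple has the higher E°, so Pt ion is reduced (cathode) and Fe is oxidized (anode).
E°cell = E°(cathode) − E°(anode) = +1.190 − (−0.434) = +1.624 V.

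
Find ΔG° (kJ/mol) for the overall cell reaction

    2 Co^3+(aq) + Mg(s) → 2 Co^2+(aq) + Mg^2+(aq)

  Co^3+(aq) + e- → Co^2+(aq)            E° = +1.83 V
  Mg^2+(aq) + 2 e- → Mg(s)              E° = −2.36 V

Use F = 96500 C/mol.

−809 kJ/mol

In the reaction as written Co^3+(aq) is reduced, so the Co³⁺/Co²⁺ couple is the cathode and Mg²⁺/Mg is the anode.
E°cell = +1.83 − (−2.36) = +4.19 V; balancing electrons gives n = 2.
ΔG° = −nFE°cell = −(2)(96500)(+4.19) J/mol = −809 kJ/mol.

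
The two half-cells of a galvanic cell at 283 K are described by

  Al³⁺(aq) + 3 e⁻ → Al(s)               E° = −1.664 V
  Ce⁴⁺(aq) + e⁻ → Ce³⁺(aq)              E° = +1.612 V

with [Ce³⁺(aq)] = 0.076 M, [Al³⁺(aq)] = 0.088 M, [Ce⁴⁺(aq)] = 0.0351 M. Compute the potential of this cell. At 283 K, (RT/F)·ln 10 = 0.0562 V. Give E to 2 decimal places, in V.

+3.28 V

Ce⁴⁺/Ce³⁺ is reduced (cathode, E° = +1.612 V) and Al³⁺/Al is oxidized (anode).
The standard potential is +1.612 − (−1.664) = +3.276 V and the balanced reaction transfers n = 3 electrons.
The balanced reaction is 3 Ce⁴⁺(aq) + Al(s) → 3 Ce³⁺(aq) + Al³⁺(aq), so Q = ([Ce³⁺(aq)]^3·[Al³⁺(aq)]) / [Ce⁴⁺(aq)]^3 = 0.893 and log Q = −0.049.
Applying E = E° − (RT ln10/nF)·log Q gives +3.276 − (0.0562/3)(−0.049) = +3.28 V.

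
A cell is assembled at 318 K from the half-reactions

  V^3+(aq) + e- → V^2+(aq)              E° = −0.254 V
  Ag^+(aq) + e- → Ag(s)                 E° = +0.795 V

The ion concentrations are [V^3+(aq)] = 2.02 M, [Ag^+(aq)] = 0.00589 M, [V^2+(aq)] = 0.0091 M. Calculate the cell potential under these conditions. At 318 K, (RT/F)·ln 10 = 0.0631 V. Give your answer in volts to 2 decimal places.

+0.76 V

The Ag⁺/Ag couple has the more positive E°, so it is the cathode; V³⁺/V²⁺ is the anode.
E°cell = +0.795 − (−0.254) = +1.049 V, with n = 1 electron transferred.
The balanced reaction is Ag^+(aq) + V^2+(aq) → Ag(s) + V^3+(aq), so Q = [V^3+(aq)] / ([Ag^+(aq)]·[V^2+(aq)]) = 3.77×10^4 and log Q = 4.576.
By the Nernst equation, E = +1.049 − (0.0631/1)·(4.576) = +0.76 V.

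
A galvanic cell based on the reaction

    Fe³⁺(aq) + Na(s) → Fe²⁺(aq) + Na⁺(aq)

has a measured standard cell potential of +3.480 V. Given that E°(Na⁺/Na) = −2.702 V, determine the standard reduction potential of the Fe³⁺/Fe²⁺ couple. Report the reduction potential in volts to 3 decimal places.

+0.778 V

In the reaction as written the Fe³⁺/Fe²⁺ couple is reduced (cathode) and Na⁺/Na is oxidized (anode), so E°cell = E°(Fe³⁺/Fe²⁺) − E°(Na⁺/Na).
E°(Fe³⁺/Fe²⁺) = E°cell + E°(anode) = +3.480 + (−2.702) = +0.778 V.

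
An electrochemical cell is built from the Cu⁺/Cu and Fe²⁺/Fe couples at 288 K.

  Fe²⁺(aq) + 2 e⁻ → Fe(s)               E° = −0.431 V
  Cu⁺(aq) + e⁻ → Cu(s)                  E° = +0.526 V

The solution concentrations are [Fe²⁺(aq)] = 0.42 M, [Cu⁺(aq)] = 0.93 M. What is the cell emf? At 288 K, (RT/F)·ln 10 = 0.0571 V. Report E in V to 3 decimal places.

Cu⁺/Cu is reduced (cathode, E° = +0.526 V) and Fe²⁺/Fe is oxidized (anode).
E°cell = +0.526 − (−0.431) = +0.957 V, with n = 2 electrons transferred.
The balanced reaction is 2 Cu⁺(aq) + Fe(s) → 2 Cu(s) + Fe²⁺(aq), so Q = [Fe²⁺(aq)] / [Cu⁺(aq)]^2 = 0.486 and log Q = −0.314.
Applying E = E° − (RT ln10/nF)·log Q gives +0.957 − (0.0571/2)(−0.314) = +0.966 V.

+0.966 V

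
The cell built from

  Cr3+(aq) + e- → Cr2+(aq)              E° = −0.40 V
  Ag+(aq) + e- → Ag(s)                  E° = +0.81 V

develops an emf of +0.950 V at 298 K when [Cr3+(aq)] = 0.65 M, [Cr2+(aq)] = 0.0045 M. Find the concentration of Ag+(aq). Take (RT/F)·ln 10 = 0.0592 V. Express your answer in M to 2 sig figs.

With Ag⁺/Ag at the cathode and Cr³⁺/Cr²⁺ at the anode, E°cell = +0.81 − (−0.40) = +1.21 V (n = 1).
Rearranging E = E° − (0.0592/n)·log Q gives log Q = 1(+1.21 − (+0.950))/0.0592 = 4.392.
For Ag+(aq) + Cr2+(aq) → Ag(s) + Cr3+(aq), the reaction quotient is Q = [Cr3+(aq)] / ([Ag+(aq)]·[Cr2+(aq)]).
Isolating [Ag+(aq)] in Q = 10^{4.392} yields log [Ag+(aq)] = −2.232, i.e. 0.0059 M.

0.0059 M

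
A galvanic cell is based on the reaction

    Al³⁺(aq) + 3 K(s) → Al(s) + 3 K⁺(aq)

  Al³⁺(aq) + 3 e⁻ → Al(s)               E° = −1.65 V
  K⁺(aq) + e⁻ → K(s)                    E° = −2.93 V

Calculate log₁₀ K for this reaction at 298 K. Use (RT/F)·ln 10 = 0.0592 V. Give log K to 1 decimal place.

log K = 64.9

The Al³⁺/Al couple is reduced (cathode); E°cell = −1.65 − (−2.93) = +1.28 V with n = 3.
At equilibrium E = 0, so log K = nE°cell / 0.0592 = (3)(+1.28) / 0.0592 = 64.9.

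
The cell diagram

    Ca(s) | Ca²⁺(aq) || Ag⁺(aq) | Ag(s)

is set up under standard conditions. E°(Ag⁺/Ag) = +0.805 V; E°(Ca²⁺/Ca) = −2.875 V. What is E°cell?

By convention the left-hand electrode in cell notation is the anode (oxidation) and the right-hand electrode is the cathode (reduction).
E°cell = E°(right) − E°(left) = +0.805 − (−2.875) = +3.680 V.

+3.680 V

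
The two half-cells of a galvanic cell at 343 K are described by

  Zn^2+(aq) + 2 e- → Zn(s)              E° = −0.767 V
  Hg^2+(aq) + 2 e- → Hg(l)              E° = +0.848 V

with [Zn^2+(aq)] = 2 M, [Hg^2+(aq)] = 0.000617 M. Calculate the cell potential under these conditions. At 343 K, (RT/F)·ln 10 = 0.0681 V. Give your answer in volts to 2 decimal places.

Hg²⁺/Hg is reduced (cathode, E° = +0.848 V) and Zn²⁺/Zn is oxidized (anode).
E°cell = +0.848 − (−0.767) = +1.615 V, with n = 2 electrons transferred.
Balancing gives Hg^2+(aq) + Zn(s) → Hg(l) + Zn^2+(aq); hence Q = [Zn^2+(aq)] / [Hg^2+(aq)] = 3.24×10^3 (log Q = 3.511).
By the Nernst equation, E = +1.615 − (0.0681/2)·(3.511) = +1.50 V.

+1.50 V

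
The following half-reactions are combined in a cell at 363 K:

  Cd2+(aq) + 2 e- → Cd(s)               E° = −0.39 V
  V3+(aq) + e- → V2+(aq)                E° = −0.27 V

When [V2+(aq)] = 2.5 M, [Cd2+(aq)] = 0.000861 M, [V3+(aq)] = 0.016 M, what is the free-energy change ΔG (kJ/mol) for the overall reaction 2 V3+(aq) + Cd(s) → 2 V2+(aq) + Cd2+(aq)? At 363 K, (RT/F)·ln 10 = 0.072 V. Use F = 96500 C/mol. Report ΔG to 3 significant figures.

With V³⁺/V²⁺ reduced at the cathode, E°cell = −0.27 − (−0.39) = +0.12 V and n = 2.
Q = ([V2+(aq)]^2·[Cd2+(aq)]) / [V3+(aq)]^2 = 21, so log Q = 1.323 and E = +0.12 − (0.072/2)(1.323) = +0.0724 V.
ΔG = −nFE = −(2)(96500)(+0.0724) J/mol = −14.0 kJ/mol.

−14.0 kJ/mol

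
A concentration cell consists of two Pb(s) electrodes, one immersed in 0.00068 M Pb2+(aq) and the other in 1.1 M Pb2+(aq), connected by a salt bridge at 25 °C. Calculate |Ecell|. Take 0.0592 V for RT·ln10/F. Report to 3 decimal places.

0.095 V

For a concentration cell E°cell = 0, since both electrodes use the same couple.
The compartment with the higher Pb2+(aq) concentration (1.1 M) acts as the cathode; ions are reduced there and produced at the dilute (0.00068 M) anode.
With n = 2, Ecell = −(0.0592/2)·log([dilute]/[conc]) = −(0.0592/2)·log(0.00068/1.1) = +0.095 V.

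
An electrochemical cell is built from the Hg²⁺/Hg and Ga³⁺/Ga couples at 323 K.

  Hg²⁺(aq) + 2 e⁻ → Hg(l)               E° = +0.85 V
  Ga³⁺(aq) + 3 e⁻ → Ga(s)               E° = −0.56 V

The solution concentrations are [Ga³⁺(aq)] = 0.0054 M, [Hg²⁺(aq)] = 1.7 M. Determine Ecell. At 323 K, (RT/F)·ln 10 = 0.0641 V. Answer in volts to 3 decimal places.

+1.466 V

The Hg²⁺/Hg couple has the more positive E°, so it is the cathode; Ga³⁺/Ga is the anode.
E°cell = E°cat − E°an = +0.85 − (−0.56) = +1.41 V; n = 6.
For the overall reaction 3 Hg²⁺(aq) + 2 Ga(s) → 3 Hg(l) + 2 Ga³⁺(aq), Q = [Ga³⁺(aq)]^2 / [Hg²⁺(aq)]^3 = 5.94×10^−6, giving log Q = −5.227.
E = E° − (0.0641/n)·log Q = +1.41 − (0.0641/6)(−5.227) = +1.466 V.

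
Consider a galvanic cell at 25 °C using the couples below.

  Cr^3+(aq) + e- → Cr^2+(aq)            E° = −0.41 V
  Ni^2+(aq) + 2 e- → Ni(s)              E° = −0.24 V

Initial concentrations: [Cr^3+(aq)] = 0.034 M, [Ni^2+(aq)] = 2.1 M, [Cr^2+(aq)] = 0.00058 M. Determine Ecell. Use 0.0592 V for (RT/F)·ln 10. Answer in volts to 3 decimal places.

The Ni²⁺/Ni couple has the more positive E°, so it is the cathode; Cr³⁺/Cr²⁺ is the anode.
E°cell = E°cat − E°an = −0.24 − (−0.41) = +0.17 V; n = 2.
Balancing gives Ni^2+(aq) + 2 Cr^2+(aq) → Ni(s) + 2 Cr^3+(aq); hence Q = [Cr^3+(aq)]^2 / ([Ni^2+(aq)]·[Cr^2+(aq)]^2) = 1.64×10^3 (log Q = 3.214).
E = E° − (0.0592/n)·log Q = +0.17 − (0.0592/2)(3.214) = +0.075 V.

+0.075 V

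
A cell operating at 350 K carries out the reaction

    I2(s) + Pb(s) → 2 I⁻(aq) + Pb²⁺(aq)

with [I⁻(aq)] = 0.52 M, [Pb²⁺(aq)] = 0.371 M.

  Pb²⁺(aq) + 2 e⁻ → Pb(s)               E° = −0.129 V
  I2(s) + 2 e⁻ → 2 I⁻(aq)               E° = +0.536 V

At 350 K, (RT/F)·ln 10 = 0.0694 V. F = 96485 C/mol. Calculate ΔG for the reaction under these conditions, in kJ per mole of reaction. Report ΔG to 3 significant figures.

The standard cell potential is +0.536 − (−0.129) = +0.665 V, with n = 2 electrons in the balanced equation.
The reaction quotient is [I⁻(aq)]^2·[Pb²⁺(aq)] = 0.1; by Nernst, E = +0.665 − (0.0694/2)(−0.999) = +0.6997 V.
Then ΔG = −nFE = −2 × 96485 × +0.6997 J/mol = −135 kJ/mol.

−135 kJ/mol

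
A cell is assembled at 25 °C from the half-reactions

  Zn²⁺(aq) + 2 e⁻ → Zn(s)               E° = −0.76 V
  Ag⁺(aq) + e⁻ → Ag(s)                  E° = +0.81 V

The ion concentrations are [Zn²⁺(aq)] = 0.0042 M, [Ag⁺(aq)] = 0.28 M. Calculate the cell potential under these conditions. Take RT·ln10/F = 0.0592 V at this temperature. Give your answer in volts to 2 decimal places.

Since E°(Ag⁺/Ag) > E°(Zn²⁺/Zn), Ag⁺/Ag serves as the cathode.
E°cell = E°cat − E°an = +0.81 − (−0.76) = +1.57 V; n = 2.
For the overall reaction 2 Ag⁺(aq) + Zn(s) → 2 Ag(s) + Zn²⁺(aq), Q = [Zn²⁺(aq)] / [Ag⁺(aq)]^2 = 0.0536, giving log Q = −1.271.
Applying E = E° − (RT ln10/nF)·log Q gives +1.57 − (0.0592/2)(−1.271) = +1.61 V.

+1.61 V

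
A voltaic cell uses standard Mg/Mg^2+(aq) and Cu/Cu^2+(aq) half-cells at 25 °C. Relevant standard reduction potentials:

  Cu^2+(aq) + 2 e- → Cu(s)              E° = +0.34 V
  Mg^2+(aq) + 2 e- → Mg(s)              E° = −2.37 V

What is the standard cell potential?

+2.71 V

The Cu²⁺/Cu couple has the higher E°, so Cu ion is reduced (cathode) and Mg is oxidized (anode).
E°cell = E°(cathode) − E°(anode) = +0.34 − (−2.37) = +2.71 V.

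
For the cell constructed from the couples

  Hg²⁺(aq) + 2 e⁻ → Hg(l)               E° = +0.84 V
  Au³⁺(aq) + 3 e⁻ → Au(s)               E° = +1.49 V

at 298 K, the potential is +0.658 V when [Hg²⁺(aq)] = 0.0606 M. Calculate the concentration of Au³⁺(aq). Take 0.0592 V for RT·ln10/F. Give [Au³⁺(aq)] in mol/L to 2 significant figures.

0.038 M

With Au³⁺/Au at the cathode and Hg²⁺/Hg at the anode, E°cell = +1.49 − (+0.84) = +0.65 V (n = 6).
From the Nernst equation, log Q = n(E° − E)/0.0592 = 6·(+0.65 − (+0.658))/0.0592 = −0.811.
The balanced reaction is 2 Au³⁺(aq) + 3 Hg(l) → 2 Au(s) + 3 Hg²⁺(aq), so Q = [Hg²⁺(aq)]^3 / [Au³⁺(aq)]^2.
Solving for the unknown gives log [Au³⁺(aq)] = −1.421, so [Au³⁺(aq)] ≈ 0.038 M.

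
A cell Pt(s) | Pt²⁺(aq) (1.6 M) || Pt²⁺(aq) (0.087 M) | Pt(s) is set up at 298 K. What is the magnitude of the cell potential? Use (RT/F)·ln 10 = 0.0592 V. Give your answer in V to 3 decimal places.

For a concentration cell E°cell = 0, since both electrodes use the same couple.
The compartment with the higher Pt²⁺(aq) concentration (1.6 M) acts as the cathode; ions are reduced there and produced at the dilute (0.087 M) anode.
With n = 2, Ecell = −(0.0592/2)·log([dilute]/[conc]) = −(0.0592/2)·log(0.087/1.6) = +0.037 V.

0.037 V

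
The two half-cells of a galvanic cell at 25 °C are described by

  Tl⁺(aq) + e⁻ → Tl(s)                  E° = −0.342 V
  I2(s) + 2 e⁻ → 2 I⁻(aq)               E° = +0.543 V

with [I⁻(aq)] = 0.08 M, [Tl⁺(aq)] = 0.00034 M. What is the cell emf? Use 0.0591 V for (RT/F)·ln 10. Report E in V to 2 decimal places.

Since E°(I₂/I⁻) > E°(Tl⁺/Tl), I₂/I⁻ serves as the cathode.
The standard potential is +0.543 − (−0.342) = +0.885 V and the balanced reaction transfers n = 2 electrons.
Balancing gives I2(s) + 2 Tl(s) → 2 I⁻(aq) + 2 Tl⁺(aq); hence Q = [I⁻(aq)]^2·[Tl⁺(aq)]^2 = 7.4×10^−10 (log Q = −9.131).
E = E° − (0.0591/n)·log Q = +0.885 − (0.0591/2)(−9.131) = +1.15 V.

+1.15 V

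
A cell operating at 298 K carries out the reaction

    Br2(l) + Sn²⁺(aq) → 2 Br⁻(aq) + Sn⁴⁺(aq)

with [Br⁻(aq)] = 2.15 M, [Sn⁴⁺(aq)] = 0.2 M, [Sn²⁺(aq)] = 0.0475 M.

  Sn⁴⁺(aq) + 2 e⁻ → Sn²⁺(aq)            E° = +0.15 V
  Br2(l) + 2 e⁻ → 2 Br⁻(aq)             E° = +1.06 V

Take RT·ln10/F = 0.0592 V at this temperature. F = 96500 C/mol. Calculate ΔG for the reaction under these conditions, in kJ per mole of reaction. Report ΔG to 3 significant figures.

−168 kJ/mol

The standard cell potential is +1.06 − (+0.15) = +0.91 V, with n = 2 electrons in the balanced equation.
The reaction quotient is ([Br⁻(aq)]^2·[Sn⁴⁺(aq)]) / [Sn²⁺(aq)] = 19.5; by Nernst, E = +0.91 − (0.0592/2)(1.289) = +0.8718 V.
ΔG = −nFE = −(2)(96500)(+0.8718) J/mol = −168 kJ/mol.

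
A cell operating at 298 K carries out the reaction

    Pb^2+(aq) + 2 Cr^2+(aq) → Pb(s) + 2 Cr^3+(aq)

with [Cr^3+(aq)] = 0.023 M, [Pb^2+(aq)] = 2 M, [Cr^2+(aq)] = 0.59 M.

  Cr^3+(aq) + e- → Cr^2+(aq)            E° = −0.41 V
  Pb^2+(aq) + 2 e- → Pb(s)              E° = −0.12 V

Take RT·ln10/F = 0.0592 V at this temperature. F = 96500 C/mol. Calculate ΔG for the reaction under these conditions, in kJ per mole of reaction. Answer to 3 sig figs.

−73.8 kJ/mol

The standard cell potential is −0.12 − (−0.41) = +0.29 V, with n = 2 electrons in the balanced equation.
Q = [Cr^3+(aq)]^2 / ([Pb^2+(aq)]·[Cr^2+(aq)]^2) = 0.00076, so log Q = −3.119 and E = +0.29 − (0.0592/2)(−3.119) = +0.3823 V.
Then ΔG = −nFE = −2 × 96500 × +0.3823 J/mol = −73.8 kJ/mol.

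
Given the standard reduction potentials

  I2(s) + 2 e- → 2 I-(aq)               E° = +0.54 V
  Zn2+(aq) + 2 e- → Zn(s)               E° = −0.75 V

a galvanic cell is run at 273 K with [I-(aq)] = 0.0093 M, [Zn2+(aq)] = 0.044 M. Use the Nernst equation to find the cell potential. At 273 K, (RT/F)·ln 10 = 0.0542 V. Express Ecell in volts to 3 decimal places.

+1.437 V

Since E°(I₂/I⁻) > E°(Zn²⁺/Zn), I₂/I⁻ serves as the cathode.
E°cell = E°cat − E°an = +0.54 − (−0.75) = +1.29 V; n = 2.
The balanced reaction is I2(s) + Zn(s) → 2 I-(aq) + Zn2+(aq), so Q = [I-(aq)]^2·[Zn2+(aq)] = 3.81×10^−6 and log Q = −5.420.
Applying E = E° − (RT ln10/nF)·log Q gives +1.29 − (0.0542/2)(−5.420) = +1.437 V.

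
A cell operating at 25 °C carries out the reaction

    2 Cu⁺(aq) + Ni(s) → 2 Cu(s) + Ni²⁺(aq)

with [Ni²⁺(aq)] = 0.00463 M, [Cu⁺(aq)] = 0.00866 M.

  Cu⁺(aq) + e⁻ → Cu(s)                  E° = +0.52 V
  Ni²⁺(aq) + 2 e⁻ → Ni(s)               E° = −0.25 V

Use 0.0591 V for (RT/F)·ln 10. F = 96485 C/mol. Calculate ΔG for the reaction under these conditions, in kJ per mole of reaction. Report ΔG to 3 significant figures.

−138 kJ/mol

E°cell = +0.52 − (−0.25) = +0.77 V; the balanced reaction transfers n = 2 electrons.
Here Q = [Ni²⁺(aq)] / [Cu⁺(aq)]^2 = 61.7 (log Q = 1.791), giving E = +0.77 − (0.0591/2)·(1.791) = +0.7171 V.
ΔG = −nFE = −(2)(96485)(+0.7171) J/mol = −138 kJ/mol.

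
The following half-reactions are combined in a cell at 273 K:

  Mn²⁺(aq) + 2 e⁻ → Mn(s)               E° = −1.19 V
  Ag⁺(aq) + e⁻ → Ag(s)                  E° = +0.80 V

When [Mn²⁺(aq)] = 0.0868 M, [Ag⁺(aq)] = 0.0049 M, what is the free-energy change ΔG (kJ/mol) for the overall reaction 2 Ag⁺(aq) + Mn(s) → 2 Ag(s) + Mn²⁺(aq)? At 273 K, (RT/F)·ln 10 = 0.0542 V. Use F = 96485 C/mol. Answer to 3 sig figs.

−365 kJ/mol

With Ag⁺/Ag reduced at the cathode, E°cell = +0.80 − (−1.19) = +1.99 V and n = 2.
Q = [Mn²⁺(aq)] / [Ag⁺(aq)]^2 = 3.62×10^3, so log Q = 3.558 and E = +1.99 − (0.0542/2)(3.558) = +1.8936 V.
ΔG = −nFE = −(2)(96485)(+1.8936) J/mol = −365 kJ/mol.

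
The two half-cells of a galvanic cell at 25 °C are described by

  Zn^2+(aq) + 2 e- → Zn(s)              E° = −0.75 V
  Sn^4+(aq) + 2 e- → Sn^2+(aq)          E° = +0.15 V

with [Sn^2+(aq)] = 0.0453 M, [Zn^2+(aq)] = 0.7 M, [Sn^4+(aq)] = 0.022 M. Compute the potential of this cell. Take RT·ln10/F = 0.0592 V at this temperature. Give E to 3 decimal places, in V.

+0.895 V

Since E°(Sn⁴⁺/Sn²⁺) > E°(Zn²⁺/Zn), Sn⁴⁺/Sn²⁺ serves as the cathode.
E°cell = E°cat − E°an = +0.15 − (−0.75) = +0.90 V; n = 2.
The balanced reaction is Sn^4+(aq) + Zn(s) → Sn^2+(aq) + Zn^2+(aq), so Q = ([Sn^2+(aq)]·[Zn^2+(aq)]) / [Sn^4+(aq)] = 1.44 and log Q = 0.159.
E = E° − (0.0592/n)·log Q = +0.90 − (0.0592/2)(0.159) = +0.895 V.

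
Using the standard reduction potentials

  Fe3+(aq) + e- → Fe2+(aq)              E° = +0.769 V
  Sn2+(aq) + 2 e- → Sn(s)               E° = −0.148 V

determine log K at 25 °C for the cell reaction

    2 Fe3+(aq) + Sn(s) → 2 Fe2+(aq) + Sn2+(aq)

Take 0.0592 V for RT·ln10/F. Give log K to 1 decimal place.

The Fe³⁺/Fe²⁺ couple is reduced (cathode); E°cell = +0.769 − (−0.148) = +0.917 V with n = 2.
At equilibrium E = 0, so log K = nE°cell / 0.0592 = (2)(+0.917) / 0.0592 = 31.0.

log K = 31.0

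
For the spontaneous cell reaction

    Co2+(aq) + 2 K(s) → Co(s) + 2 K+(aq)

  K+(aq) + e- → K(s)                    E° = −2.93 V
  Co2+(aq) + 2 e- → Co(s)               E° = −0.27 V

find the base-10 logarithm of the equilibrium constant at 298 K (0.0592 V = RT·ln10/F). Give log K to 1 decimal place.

log K = 89.9

The Co²⁺/Co couple is reduced (cathode); E°cell = −0.27 − (−2.93) = +2.66 V with n = 2.
At equilibrium E = 0, so log K = nE°cell / 0.0592 = (2)(+2.66) / 0.0592 = 89.9.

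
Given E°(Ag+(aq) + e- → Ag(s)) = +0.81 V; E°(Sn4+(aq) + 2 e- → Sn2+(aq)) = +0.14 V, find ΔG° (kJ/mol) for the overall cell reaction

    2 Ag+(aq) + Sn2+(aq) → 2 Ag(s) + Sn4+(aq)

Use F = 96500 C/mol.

In the reaction as written Ag+(aq) is reduced, so the Ag⁺/Ag couple is the cathode and Sn⁴⁺/Sn²⁺ is the anode.
E°cell = +0.81 − (+0.14) = +0.67 V; balancing electrons gives n = 2.
ΔG° = −nFE°cell = −(2)(96500)(+0.67) J/mol = −129 kJ/mol.

−129 kJ/mol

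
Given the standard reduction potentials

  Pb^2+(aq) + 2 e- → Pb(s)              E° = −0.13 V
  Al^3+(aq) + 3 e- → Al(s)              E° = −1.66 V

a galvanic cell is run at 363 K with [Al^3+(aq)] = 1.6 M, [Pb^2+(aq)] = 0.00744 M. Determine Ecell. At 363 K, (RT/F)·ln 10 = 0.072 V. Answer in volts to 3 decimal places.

+1.448 V

The Pb²⁺/Pb couple has the more positive E°, so it is the cathode; Al³⁺/Al is the anode.
E°cell = −0.13 − (−1.66) = +1.53 V, with n = 6 electrons transferred.
For the overall reaction 3 Pb^2+(aq) + 2 Al(s) → 3 Pb(s) + 2 Al^3+(aq), Q = [Al^3+(aq)]^2 / [Pb^2+(aq)]^3 = 6.22×10^6, giving log Q = 6.794.
By the Nernst equation, E = +1.53 − (0.072/6)·(6.794) = +1.448 V.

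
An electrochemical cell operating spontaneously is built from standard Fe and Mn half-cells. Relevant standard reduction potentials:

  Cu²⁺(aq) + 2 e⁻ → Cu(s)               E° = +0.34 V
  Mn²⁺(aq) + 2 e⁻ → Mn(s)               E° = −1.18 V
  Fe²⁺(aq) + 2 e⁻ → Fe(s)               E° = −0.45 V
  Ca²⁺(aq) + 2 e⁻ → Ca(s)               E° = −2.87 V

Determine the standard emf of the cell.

Of the two couples in this cell, the one with the more positive reduction potential is reduced at the cathode: here that is Fe²⁺/Fe (−0.45 V); Mn²⁺/Mn (−1.18 V) is the anode.
E°cell = E°(cathode) − E°(anode) = −0.45 − (−1.18) = +0.73 V.

+0.73 V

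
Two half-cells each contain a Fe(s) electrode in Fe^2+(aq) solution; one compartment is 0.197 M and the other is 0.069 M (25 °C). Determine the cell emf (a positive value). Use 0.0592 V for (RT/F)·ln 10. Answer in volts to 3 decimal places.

0.013 V

For a concentration cell E°cell = 0, since both electrodes use the same couple.
The compartment with the higher Fe^2+(aq) concentration (0.197 M) acts as the cathode; ions are reduced there and produced at the dilute (0.069 M) anode.
With n = 2, Ecell = −(0.0592/2)·log([dilute]/[conc]) = −(0.0592/2)·log(0.069/0.197) = +0.013 V.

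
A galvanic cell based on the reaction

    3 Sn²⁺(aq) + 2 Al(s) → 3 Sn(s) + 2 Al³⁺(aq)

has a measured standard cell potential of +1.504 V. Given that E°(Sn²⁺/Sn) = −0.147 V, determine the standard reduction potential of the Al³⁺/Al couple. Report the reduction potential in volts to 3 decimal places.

In the reaction as written the Sn²⁺/Sn couple is reduced (cathode) and Al³⁺/Al is oxidized (anode), so E°cell = E°(Sn²⁺/Sn) − E°(Al³⁺/Al).
E°(Al³⁺/Al) = E°(cathode) − E°cell = −0.147 − (+1.504) = −1.651 V.

−1.651 V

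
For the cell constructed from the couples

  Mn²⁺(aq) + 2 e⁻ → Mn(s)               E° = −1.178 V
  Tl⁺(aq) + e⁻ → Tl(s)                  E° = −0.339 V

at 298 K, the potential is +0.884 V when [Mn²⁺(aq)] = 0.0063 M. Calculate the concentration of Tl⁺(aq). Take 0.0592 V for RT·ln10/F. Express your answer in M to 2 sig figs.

Tl⁺/Tl is the cathode (higher E°); E°cell = −0.339 − (−1.178) = +0.839 V with n = 2.
From the Nernst equation, log Q = n(E° − E)/0.0592 = 2·(+0.839 − (+0.884))/0.0592 = −1.520.
Balancing electrons gives 2 Tl⁺(aq) + Mn(s) → 2 Tl(s) + Mn²⁺(aq); thus Q = [Mn²⁺(aq)] / [Tl⁺(aq)]^2.
Solving for the unknown gives log [Tl⁺(aq)] = −0.340, so [Tl⁺(aq)] ≈ 0.46 M.

0.46 M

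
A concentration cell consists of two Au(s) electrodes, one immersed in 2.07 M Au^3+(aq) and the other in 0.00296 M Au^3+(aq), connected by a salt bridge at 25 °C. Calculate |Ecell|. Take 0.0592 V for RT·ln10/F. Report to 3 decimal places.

For a concentration cell E°cell = 0, since both electrodes use the same couple.
The compartment with the higher Au^3+(aq) concentration (2.07 M) acts as the cathode; ions are reduced there and produced at the dilute (0.00296 M) anode.
With n = 3, Ecell = −(0.0592/3)·log([dilute]/[conc]) = −(0.0592/3)·log(0.00296/2.07) = +0.056 V.

0.056 V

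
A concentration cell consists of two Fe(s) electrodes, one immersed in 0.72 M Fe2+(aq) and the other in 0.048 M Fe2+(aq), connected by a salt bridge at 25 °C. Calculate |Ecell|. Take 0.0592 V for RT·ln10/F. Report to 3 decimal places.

0.035 V

For a concentration cell E°cell = 0, since both electrodes use the same couple.
The compartment with the higher Fe2+(aq) concentration (0.72 M) acts as the cathode; ions are reduced there and produced at the dilute (0.048 M) anode.
With n = 2, Ecell = −(0.0592/2)·log([dilute]/[conc]) = −(0.0592/2)·log(0.048/0.72) = +0.035 V.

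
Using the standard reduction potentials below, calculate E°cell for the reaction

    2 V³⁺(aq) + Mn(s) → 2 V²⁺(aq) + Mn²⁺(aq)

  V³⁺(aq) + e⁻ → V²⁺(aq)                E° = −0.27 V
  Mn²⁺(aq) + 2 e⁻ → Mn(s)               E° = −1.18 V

+0.91 V

In the reaction as written, V³⁺(aq) is reduced (cathode) and Mn²⁺(aq) is produced by oxidation at the anode.
E°cell = E°(cathode) − E°(anode) = −0.27 − (−1.18) = +0.91 V.
The positive value indicates the reaction is spontaneous as written.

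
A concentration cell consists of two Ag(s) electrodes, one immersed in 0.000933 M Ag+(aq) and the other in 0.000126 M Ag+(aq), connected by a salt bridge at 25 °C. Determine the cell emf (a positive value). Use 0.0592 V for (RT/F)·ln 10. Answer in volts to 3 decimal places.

For a concentration cell E°cell = 0, since both electrodes use the same couple.
The compartment with the higher Ag+(aq) concentration (0.000933 M) acts as the cathode; ions are reduced there and produced at the dilute (0.000126 M) anode.
With n = 1, Ecell = −(0.0592/1)·log([dilute]/[conc]) = −(0.0592/1)·log(0.000126/0.000933) = +0.051 V.

0.051 V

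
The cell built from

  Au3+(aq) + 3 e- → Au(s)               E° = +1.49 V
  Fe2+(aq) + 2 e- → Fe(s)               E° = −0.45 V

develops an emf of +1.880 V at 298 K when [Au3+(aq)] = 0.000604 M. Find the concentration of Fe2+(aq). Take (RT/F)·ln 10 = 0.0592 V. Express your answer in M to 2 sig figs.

The Au³⁺/Au couple has the larger reduction potential, so it is the cathode: E°cell = +1.49 − (−0.45) = +1.94 V and n = 6.
From the Nernst equation, log Q = n(E° − E)/0.0592 = 6·(+1.94 − (+1.880))/0.0592 = 6.081.
For 2 Au3+(aq) + 3 Fe(s) → 2 Au(s) + 3 Fe2+(aq), the reaction quotient is Q = [Fe2+(aq)]^3 / [Au3+(aq)]^2.
Solving for the unknown gives log [Fe2+(aq)] = −0.119, so [Fe2+(aq)] ≈ 0.76 M.

0.76 M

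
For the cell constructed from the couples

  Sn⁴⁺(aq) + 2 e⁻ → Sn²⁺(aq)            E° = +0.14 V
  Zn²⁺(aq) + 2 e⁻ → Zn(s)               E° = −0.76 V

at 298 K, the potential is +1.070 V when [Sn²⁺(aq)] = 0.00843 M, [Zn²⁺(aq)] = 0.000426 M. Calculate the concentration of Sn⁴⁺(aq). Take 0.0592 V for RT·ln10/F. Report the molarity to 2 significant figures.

The Sn⁴⁺/Sn²⁺ couple has the larger reduction potential, so it is the cathode: E°cell = +0.14 − (−0.76) = +0.90 V and n = 2.
Rearranging E = E° − (0.0592/n)·log Q gives log Q = 2(+0.90 − (+1.070))/0.0592 = −5.743.
Balancing electrons gives Sn⁴⁺(aq) + Zn(s) → Sn²⁺(aq) + Zn²⁺(aq); thus Q = ([Sn²⁺(aq)]·[Zn²⁺(aq)]) / [Sn⁴⁺(aq)].
Solving for the unknown gives log [Sn⁴⁺(aq)] = 0.298, so [Sn⁴⁺(aq)] ≈ 2.0 M.

2.0 M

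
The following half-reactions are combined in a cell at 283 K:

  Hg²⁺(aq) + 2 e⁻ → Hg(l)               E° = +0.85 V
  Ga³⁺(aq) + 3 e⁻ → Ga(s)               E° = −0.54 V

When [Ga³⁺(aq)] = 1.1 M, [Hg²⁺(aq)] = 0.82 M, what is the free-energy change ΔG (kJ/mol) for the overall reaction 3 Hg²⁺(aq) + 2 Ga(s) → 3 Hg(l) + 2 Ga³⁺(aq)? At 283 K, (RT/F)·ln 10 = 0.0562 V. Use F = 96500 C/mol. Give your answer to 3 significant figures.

E°cell = +0.85 − (−0.54) = +1.39 V; the balanced reaction transfers n = 6 electrons.
Here Q = [Ga³⁺(aq)]^2 / [Hg²⁺(aq)]^3 = 2.19 (log Q = 0.341), giving E = +1.39 − (0.0562/6)·(0.341) = +1.3868 V.
Then ΔG = −nFE = −6 × 96500 × +1.3868 J/mol = −803 kJ/mol.

−803 kJ/mol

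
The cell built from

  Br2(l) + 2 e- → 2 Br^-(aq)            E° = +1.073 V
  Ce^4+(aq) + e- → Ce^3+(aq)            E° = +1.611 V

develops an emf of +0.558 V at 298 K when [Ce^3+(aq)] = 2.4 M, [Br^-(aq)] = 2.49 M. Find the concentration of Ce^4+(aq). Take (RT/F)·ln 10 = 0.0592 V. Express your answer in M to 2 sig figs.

The Ce⁴⁺/Ce³⁺ couple has the larger reduction potential, so it is the cathode: E°cell = +1.611 − (+1.073) = +0.538 V and n = 2.
From the Nernst equation, log Q = n(E° − E)/0.0592 = 2·(+0.538 − (+0.558))/0.0592 = −0.676.
Balancing electrons gives 2 Ce^4+(aq) + 2 Br^-(aq) → 2 Ce^3+(aq) + Br2(l); thus Q = [Ce^3+(aq)]^2 / ([Ce^4+(aq)]^2·[Br^-(aq)]^2).
Isolating [Ce^4+(aq)] in Q = 10^{−0.676} yields log [Ce^4+(aq)] = 0.322, i.e. 2.1 M.

2.1 M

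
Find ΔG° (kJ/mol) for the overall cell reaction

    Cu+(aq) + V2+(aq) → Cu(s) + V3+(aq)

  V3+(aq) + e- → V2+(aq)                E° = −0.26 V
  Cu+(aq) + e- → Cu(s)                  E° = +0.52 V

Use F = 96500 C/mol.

In the reaction as written Cu+(aq) is reduced, so the Cu⁺/Cu couple is the cathode and V³⁺/V²⁺ is the anode.
E°cell = +0.52 − (−0.26) = +0.78 V; balancing electrons gives n = 1.
ΔG° = −nFE°cell = −(1)(96500)(+0.78) J/mol = −75.3 kJ/mol.

−75.3 kJ/mol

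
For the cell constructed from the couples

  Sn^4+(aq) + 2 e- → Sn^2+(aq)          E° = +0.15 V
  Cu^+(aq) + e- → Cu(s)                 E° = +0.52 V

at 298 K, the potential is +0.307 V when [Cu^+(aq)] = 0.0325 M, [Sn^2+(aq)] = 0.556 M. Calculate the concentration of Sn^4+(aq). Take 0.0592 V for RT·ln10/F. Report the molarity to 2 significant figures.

Cu⁺/Cu is the cathode (higher E°); E°cell = +0.52 − (+0.15) = +0.37 V with n = 2.
From the Nernst equation, log Q = n(E° − E)/0.0592 = 2·(+0.37 − (+0.307))/0.0592 = 2.128.
Balancing electrons gives 2 Cu^+(aq) + Sn^2+(aq) → 2 Cu(s) + Sn^4+(aq); thus Q = [Sn^4+(aq)] / ([Cu^+(aq)]^2·[Sn^2+(aq)]).
Isolating [Sn^4+(aq)] in Q = 10^{2.128} yields log [Sn^4+(aq)] = −1.103, i.e. 0.079 M.

0.079 M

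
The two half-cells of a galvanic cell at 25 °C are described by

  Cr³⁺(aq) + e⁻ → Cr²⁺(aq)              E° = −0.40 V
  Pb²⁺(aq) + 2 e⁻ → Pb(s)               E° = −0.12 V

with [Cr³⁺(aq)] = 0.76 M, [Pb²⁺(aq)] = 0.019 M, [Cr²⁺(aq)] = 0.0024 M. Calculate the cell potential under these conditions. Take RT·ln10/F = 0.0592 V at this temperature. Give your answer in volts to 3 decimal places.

Pb²⁺/Pb is reduced (cathode, E° = −0.12 V) and Cr³⁺/Cr²⁺ is oxidized (anode).
The standard potential is −0.12 − (−0.40) = +0.28 V and the balanced reaction transfers n = 2 electrons.
Balancing gives Pb²⁺(aq) + 2 Cr²⁺(aq) → Pb(s) + 2 Cr³⁺(aq); hence Q = [Cr³⁺(aq)]^2 / ([Pb²⁺(aq)]·[Cr²⁺(aq)]^2) = 5.28×10^6 (log Q = 6.722).
E = E° − (0.0592/n)·log Q = +0.28 − (0.0592/2)(6.722) = +0.081 V.

+0.081 V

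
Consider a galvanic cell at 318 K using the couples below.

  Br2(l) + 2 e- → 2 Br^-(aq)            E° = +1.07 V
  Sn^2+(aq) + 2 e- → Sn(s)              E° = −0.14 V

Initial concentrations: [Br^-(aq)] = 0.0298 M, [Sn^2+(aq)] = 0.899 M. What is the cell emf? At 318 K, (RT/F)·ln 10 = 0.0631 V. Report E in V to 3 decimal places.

Br₂/Br⁻ is reduced (cathode, E° = +1.07 V) and Sn²⁺/Sn is oxidized (anode).
The standard potential is +1.07 − (−0.14) = +1.21 V and the balanced reaction transfers n = 2 electrons.
Balancing gives Br2(l) + Sn(s) → 2 Br^-(aq) + Sn^2+(aq); hence Q = [Br^-(aq)]^2·[Sn^2+(aq)] = 0.000798 (log Q = −3.098).
Applying E = E° − (RT ln10/nF)·log Q gives +1.21 − (0.0631/2)(−3.098) = +1.308 V.

+1.308 V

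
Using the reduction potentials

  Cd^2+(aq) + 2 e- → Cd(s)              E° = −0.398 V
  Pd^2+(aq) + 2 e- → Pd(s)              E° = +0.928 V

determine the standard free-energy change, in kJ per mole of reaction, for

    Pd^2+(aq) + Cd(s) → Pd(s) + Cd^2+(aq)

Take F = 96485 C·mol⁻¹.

−256 kJ/mol

In the reaction as written Pd^2+(aq) is reduced, so the Pd²⁺/Pd couple is the cathode and Cd²⁺/Cd is the anode.
E°cell = +0.928 − (−0.398) = +1.326 V; balancing electrons gives n = 2.
ΔG° = −nFE°cell = −(2)(96485)(+1.326) J/mol = −256 kJ/mol.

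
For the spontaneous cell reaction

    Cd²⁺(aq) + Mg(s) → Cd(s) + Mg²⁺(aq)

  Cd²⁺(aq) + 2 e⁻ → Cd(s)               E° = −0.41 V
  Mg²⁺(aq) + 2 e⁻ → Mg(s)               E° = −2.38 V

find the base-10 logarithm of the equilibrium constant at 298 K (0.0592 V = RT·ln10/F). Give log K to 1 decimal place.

The Cd²⁺/Cd couple is reduced (cathode); E°cell = −0.41 − (−2.38) = +1.97 V with n = 2.
At equilibrium E = 0, so log K = nE°cell / 0.0592 = (2)(+1.97) / 0.0592 = 66.6.

log K = 66.6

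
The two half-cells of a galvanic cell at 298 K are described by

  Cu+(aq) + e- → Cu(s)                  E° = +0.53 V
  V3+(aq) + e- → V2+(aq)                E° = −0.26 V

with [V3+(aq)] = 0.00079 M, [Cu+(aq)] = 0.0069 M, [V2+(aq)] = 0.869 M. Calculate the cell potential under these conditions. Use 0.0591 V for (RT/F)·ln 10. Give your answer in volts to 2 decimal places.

+0.84 V

Since E°(Cu⁺/Cu) > E°(V³⁺/V²⁺), Cu⁺/Cu serves as the cathode.
E°cell = +0.53 − (−0.26) = +0.79 V, with n = 1 electron transferred.
The balanced reaction is Cu+(aq) + V2+(aq) → Cu(s) + V3+(aq), so Q = [V3+(aq)] / ([Cu+(aq)]·[V2+(aq)]) = 0.132 and log Q = −0.880.
By the Nernst equation, E = +0.79 − (0.0591/1)·(−0.880) = +0.84 V.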